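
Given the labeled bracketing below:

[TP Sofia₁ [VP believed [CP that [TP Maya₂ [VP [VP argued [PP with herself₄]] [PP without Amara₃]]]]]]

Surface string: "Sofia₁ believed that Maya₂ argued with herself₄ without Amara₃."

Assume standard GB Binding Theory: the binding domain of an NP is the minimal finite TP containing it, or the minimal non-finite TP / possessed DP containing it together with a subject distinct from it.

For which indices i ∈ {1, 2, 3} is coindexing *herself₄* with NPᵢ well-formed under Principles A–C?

*herself* is an anaphor, so Principle A applies: it must be bound in its binding domain.
Binding domain of *herself₄*: the embedded TP, whose subject is Maya₂.
*Sofia₁* c-commands the anaphor but is outside its binding domain → cannot satisfy Principle A.
*Maya₂* c-commands the anaphor within its binding domain → licit binder.
*Amara₃* does not c-command the anaphor → cannot bind it.

{2}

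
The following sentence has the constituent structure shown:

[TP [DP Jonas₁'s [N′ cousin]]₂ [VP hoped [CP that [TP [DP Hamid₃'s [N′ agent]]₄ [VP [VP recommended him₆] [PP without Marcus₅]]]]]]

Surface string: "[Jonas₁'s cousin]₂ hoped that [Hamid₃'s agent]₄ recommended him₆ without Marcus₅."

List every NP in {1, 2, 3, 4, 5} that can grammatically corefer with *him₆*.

{1, 2, 3, 5}

*him* is a pronoun, so Principle B applies: it must be free in its binding domain.
Binding domain of *him₆*: the embedded TP, whose subject is [Hamid₃'s agent]₄.
*Jonas₁* and the pronoun do not c-command one another → neither Principle B nor Principle C is at stake; coindexation permitted.
*[Jonas₁'s cousin]₂* c-commands the pronoun but from outside its binding domain, and is not c-commanded by it → coindexation permitted.
*Hamid₃* and the pronoun do not c-command one another → neither Principle B nor Principle C is at stake; coindexation permitted.
*[Hamid₃'s agent]₄* c-commands the pronoun within its binding domain → coindexation would violate Principle B.
*Marcus₅* and the pronoun do not c-command one another → neither Principle B nor Principle C is at stake; coindexation permitted.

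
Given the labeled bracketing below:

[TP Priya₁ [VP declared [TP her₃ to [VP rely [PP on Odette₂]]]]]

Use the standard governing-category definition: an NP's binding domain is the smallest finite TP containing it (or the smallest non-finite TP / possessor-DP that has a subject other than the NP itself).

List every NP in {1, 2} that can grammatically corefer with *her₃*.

none

*her* is a pronoun, so Principle B applies: it must be free in its binding domain.
Binding domain of *her₃*: the matrix TP, whose subject is Priya₁.
*Priya₁* c-commands the pronoun within its binding domain → coindexation would violate Principle B.
*Odette₂*: the pronoun c-commands this R-expression → coindexation would violate Principle C on *Odette₂*.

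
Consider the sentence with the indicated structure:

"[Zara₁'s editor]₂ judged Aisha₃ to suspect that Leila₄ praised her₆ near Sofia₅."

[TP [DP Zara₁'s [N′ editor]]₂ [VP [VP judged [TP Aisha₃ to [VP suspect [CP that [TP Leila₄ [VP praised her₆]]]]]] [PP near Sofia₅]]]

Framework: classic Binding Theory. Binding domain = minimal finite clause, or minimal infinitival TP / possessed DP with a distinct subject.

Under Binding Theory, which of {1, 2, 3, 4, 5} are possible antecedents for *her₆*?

*her* is a pronoun, so Principle B applies: it must be free in its binding domain.
Binding domain of *her₆*: the embedded TP, whose subject is Leila₄.
*Zara₁* and the pronoun do not c-command one another → neither Principle B nor Principle C is at stake; coindexation permitted.
*[Zara₁'s editor]₂* c-commands the pronoun but from outside its binding domain, and is not c-commanded by it → coindexation permitted.
*Aisha₃* c-commands the pronoun but from outside its binding domain, and is not c-commanded by it → coindexation permitted.
*Leila₄* c-commands the pronoun within its binding domain → coindexation would violate Principle B.
*Sofia₅* and the pronoun do not c-command one another → neither Principle B nor Principle C is at stake; coindexation permitted.

{1, 2, 3, 5}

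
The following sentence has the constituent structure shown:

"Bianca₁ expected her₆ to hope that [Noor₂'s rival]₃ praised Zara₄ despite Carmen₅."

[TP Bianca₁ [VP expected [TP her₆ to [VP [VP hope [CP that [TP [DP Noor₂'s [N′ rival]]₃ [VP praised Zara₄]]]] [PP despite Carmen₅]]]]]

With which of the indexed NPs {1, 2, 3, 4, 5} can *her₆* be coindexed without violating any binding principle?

*her* is a pronoun, so Principle B applies: it must be free in its binding domain.
Binding domain of *her₆*: the matrix TP, whose subject is Bianca₁.
*Bianca₁* c-commands the pronoun within its binding domain → coindexation would violate Principle B.
*Noor₂*: the pronoun c-commands this R-expression → coindexation would violate Principle C on *Noor₂*.
*[Noor₂'s rival]₃*: the pronoun c-commands this R-expression → coindexation would violate Principle C on *[Noor₂'s rival]₃*.
*Zara₄*: the pronoun c-commands this R-expression → coindexation would violate Principle C on *Zara₄*.
*Carmen₅*: the pronoun c-commands this R-expression → coindexation would violate Principle C on *Carmen₅*.

none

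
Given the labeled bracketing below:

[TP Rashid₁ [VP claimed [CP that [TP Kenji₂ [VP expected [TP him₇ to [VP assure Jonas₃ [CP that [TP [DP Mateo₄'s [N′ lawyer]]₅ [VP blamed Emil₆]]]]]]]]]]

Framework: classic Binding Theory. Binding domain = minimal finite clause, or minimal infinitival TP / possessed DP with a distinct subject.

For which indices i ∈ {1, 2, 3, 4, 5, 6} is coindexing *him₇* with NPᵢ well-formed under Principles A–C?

{1}

*him* is a pronoun, so Principle B applies: it must be free in its binding domain.
Binding domain of *him₇*: the embedded TP, whose subject is Kenji₂.
*Rashid₁* c-commands the pronoun but from outside its binding domain, and is not c-commanded by it → coindexation permitted.
*Kenji₂* c-commands the pronoun within its binding domain → coindexation would violate Principle B.
*Jonas₃*: the pronoun c-commands this R-expression → coindexation would violate Principle C on *Jonas₃*.
*Mateo₄*: the pronoun c-commands this R-expression → coindexation would violate Principle C on *Mateo₄*.
*[Mateo₄'s lawyer]₅*: the pronoun c-commands this R-expression → coindexation would violate Principle C on *[Mateo₄'s lawyer]₅*.
*Emil₆*: the pronoun c-commands this R-expression → coindexation would violate Principle C on *Emil₆*.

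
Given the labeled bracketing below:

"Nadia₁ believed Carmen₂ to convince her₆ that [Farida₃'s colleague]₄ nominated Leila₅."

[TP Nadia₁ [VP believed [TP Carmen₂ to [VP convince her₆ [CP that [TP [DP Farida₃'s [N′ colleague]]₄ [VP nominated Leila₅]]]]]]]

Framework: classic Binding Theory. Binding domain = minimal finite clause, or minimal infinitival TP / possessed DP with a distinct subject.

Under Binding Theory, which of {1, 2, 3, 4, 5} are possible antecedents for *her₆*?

{1}

*her* is a pronoun, so Principle B applies: it must be free in its binding domain.
Binding domain of *her₆*: the embedded TP, whose subject is Carmen₂.
*Nadia₁* c-commands the pronoun but from outside its binding domain, and is not c-commanded by it → coindexation permitted.
*Carmen₂* c-commands the pronoun within its binding domain → coindexation would violate Principle B.
*Farida₃*: the pronoun c-commands this R-expression → coindexation would violate Principle C on *Farida₃*.
*[Farida₃'s colleague]₄*: the pronoun c-commands this R-expression → coindexation would violate Principle C on *[Farida₃'s colleague]₄*.
*Leila₅*: the pronoun c-commands this R-expression → coindexation would violate Principle C on *Leila₅*.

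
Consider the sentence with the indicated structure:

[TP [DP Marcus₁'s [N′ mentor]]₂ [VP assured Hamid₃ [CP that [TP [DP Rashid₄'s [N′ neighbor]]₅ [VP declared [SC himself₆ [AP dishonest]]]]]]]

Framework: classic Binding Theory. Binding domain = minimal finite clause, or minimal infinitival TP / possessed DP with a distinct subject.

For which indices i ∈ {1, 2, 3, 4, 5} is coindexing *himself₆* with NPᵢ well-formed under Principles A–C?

{5}

*himself* is an anaphor, so Principle A applies: it must be bound in its binding domain.
Binding domain of *himself₆*: the embedded TP, whose subject is [Rashid₄'s neighbor]₅.
*Marcus₁* does not c-command the anaphor → cannot bind it.
*[Marcus₁'s mentor]₂* c-commands the anaphor but is outside its binding domain → cannot satisfy Principle A.
*Hamid₃* c-commands the anaphor but is outside its binding domain → cannot satisfy Principle A.
*Rashid₄* does not c-command the anaphor → cannot bind it.
*[Rashid₄'s neighbor]₅* c-commands the anaphor within its binding domain → licit binder.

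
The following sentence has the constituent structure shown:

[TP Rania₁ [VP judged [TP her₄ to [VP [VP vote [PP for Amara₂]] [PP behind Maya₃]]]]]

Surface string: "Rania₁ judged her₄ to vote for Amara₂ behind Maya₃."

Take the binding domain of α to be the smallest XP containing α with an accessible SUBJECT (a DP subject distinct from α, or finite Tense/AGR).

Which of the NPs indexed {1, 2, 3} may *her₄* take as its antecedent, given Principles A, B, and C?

*her* is a pronoun, so Principle B applies: it must be free in its binding domain.
Binding domain of *her₄*: the matrix TP, whose subject is Rania₁.
*Rania₁* c-commands the pronoun within its binding domain → coindexation would violate Principle B.
*Amara₂*: the pronoun c-commands this R-expression → coindexation would violate Principle C on *Amara₂*.
*Maya₃*: the pronoun c-commands this R-expression → coindexation would violate Principle C on *Maya₃*.

none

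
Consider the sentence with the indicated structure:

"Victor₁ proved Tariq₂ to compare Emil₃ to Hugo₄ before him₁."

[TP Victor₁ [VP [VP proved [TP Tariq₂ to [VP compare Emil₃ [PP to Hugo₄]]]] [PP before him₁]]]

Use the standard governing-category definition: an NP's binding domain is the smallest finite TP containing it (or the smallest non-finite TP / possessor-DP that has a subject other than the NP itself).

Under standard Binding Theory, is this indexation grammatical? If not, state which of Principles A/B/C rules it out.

Principle B

The two coindexed NPs are *Victor₁* and *him₁*.
*him₁* is a pronoun. Its binding domain is the matrix TP, whose subject is Victor₁.
*Victor₁* c-commands it within that domain and carries the same index.
The pronoun is locally bound → Principle B violation.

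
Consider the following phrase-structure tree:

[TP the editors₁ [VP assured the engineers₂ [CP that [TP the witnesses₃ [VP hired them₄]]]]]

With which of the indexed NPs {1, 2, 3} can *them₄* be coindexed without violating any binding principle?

{1, 2}

*them* is a pronoun, so Principle B applies: it must be free in its binding domain.
Binding domain of *them₄*: the embedded TP, whose subject is the witnesses₃.
*the editors₁* c-commands the pronoun but from outside its binding domain, and is not c-commanded by it → coindexation permitted.
*the engineers₂* c-commands the pronoun but from outside its binding domain, and is not c-commanded by it → coindexation permitted.
*the witnesses₃* c-commands the pronoun within its binding domain → coindexation would violate Principle B.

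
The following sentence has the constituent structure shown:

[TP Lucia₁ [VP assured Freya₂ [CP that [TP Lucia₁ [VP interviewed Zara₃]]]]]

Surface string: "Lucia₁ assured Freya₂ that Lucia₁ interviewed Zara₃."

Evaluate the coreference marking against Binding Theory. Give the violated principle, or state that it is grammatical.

The two coindexed NPs are *Lucia₁* (the higher occurrence) and *Lucia₁* (the lower occurrence).
*Lucia₁* (the lower occurrence) is an R-expression. Principle C requires it to be free everywhere.
*Lucia₁* (the higher occurrence) c-commands it and carries the same index.
The R-expression is bound → Principle C violation.

Principle C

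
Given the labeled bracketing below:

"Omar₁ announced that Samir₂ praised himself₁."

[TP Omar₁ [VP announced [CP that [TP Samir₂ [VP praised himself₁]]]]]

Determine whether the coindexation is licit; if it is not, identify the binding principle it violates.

Principle A

The two coindexed NPs are *Omar₁* and *himself₁*.
*himself₁* is an anaphor. Principle A requires it to be bound within its binding domain — the embedded TP, whose subject is Samir₂.
Within that domain it is c-commanded by *Samir₂*, which does not share its index.
*Omar₁* does c-command the anaphor, but from outside its binding domain.
The anaphor is unbound in its domain → Principle A violation.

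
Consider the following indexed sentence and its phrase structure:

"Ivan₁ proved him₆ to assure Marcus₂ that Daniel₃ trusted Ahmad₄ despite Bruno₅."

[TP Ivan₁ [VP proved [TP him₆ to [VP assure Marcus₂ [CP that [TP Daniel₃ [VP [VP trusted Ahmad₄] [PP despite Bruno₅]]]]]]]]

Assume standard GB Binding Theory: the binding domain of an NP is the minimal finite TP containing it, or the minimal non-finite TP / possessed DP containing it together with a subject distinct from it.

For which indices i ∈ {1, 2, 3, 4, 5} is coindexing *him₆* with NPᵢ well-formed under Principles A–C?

*him* is a pronoun, so Principle B applies: it must be free in its binding domain.
Binding domain of *him₆*: the matrix TP, whose subject is Ivan₁.
*Ivan₁* c-commands the pronoun within its binding domain → coindexation would violate Principle B.
*Marcus₂*: the pronoun c-commands this R-expression → coindexation would violate Principle C on *Marcus₂*.
*Daniel₃*: the pronoun c-commands this R-expression → coindexation would violate Principle C on *Daniel₃*.
*Ahmad₄*: the pronoun c-commands this R-expression → coindexation would violate Principle C on *Ahmad₄*.
*Bruno₅*: the pronoun c-commands this R-expression → coindexation would violate Principle C on *Bruno₅*.

none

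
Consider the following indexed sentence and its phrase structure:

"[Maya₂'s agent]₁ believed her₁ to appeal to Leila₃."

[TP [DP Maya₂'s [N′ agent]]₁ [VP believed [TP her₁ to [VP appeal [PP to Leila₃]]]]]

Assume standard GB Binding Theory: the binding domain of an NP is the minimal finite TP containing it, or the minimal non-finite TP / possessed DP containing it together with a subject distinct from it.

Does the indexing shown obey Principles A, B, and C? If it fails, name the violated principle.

The two coindexed NPs are *[Maya₂'s agent]₁* and *her₁*.
*her₁* is a pronoun. Its binding domain is the matrix TP, whose subject is [Maya₂'s agent]₁.
*[Maya₂'s agent]₁* c-commands it within that domain and carries the same index.
The pronoun is locally bound → Principle B violation.

Principle B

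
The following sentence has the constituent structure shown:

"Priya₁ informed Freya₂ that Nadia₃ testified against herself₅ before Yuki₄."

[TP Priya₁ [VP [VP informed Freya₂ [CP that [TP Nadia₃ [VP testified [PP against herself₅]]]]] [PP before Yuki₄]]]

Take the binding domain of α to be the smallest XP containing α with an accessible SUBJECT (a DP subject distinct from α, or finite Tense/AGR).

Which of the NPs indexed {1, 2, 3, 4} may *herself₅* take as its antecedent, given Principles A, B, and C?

{3}

*herself* is an anaphor, so Principle A applies: it must be bound in its binding domain.
Binding domain of *herself₅*: the embedded TP, whose subject is Nadia₃.
*Priya₁* c-commands the anaphor but is outside its binding domain → cannot satisfy Principle A.
*Freya₂* c-commands the anaphor but is outside its binding domain → cannot satisfy Principle A.
*Nadia₃* c-commands the anaphor within its binding domain → licit binder.
*Yuki₄* does not c-command the anaphor → cannot bind it.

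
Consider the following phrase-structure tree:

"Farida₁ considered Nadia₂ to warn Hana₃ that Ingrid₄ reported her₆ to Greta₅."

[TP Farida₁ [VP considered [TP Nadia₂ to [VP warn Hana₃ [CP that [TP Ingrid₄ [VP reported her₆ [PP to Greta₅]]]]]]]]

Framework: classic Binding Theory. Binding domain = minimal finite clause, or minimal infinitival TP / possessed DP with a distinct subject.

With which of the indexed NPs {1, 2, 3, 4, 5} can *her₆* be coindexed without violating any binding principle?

{1, 2, 3}

*her* is a pronoun, so Principle B applies: it must be free in its binding domain.
Binding domain of *her₆*: the embedded TP, whose subject is Ingrid₄.
*Farida₁* c-commands the pronoun but from outside its binding domain, and is not c-commanded by it → coindexation permitted.
*Nadia₂* c-commands the pronoun but from outside its binding domain, and is not c-commanded by it → coindexation permitted.
*Hana₃* c-commands the pronoun but from outside its binding domain, and is not c-commanded by it → coindexation permitted.
*Ingrid₄* c-commands the pronoun within its binding domain → coindexation would violate Principle B.
*Greta₅*: the pronoun c-commands this R-expression → coindexation would violate Principle C on *Greta₅*.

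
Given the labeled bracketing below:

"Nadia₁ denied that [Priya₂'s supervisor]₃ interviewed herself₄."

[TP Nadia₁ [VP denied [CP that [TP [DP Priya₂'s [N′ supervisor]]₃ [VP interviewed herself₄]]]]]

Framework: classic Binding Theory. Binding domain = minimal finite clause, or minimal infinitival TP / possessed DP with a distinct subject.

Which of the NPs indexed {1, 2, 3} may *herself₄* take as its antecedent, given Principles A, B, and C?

{3}

*herself* is an anaphor, so Principle A applies: it must be bound in its binding domain.
Binding domain of *herself₄*: the embedded TP, whose subject is [Priya₂'s supervisor]₃.
*Nadia₁* c-commands the anaphor but is outside its binding domain → cannot satisfy Principle A.
*Priya₂* does not c-command the anaphor → cannot bind it.
*[Priya₂'s supervisor]₃* c-commands the anaphor within its binding domain → licit binder.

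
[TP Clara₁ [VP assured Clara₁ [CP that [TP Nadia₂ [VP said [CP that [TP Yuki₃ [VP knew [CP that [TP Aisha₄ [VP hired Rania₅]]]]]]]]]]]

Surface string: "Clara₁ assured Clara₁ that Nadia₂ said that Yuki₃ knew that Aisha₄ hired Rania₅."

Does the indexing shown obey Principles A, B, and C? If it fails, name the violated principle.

The two coindexed NPs are *Clara₁* (the lower occurrence) and *Clara₁* (the higher occurrence).
*Clara₁* (the lower occurrence) is an R-expression. Principle C requires it to be free everywhere.
*Clara₁* (the higher occurrence) c-commands it and carries the same index.
The R-expression is bound → Principle C violation.

Principle C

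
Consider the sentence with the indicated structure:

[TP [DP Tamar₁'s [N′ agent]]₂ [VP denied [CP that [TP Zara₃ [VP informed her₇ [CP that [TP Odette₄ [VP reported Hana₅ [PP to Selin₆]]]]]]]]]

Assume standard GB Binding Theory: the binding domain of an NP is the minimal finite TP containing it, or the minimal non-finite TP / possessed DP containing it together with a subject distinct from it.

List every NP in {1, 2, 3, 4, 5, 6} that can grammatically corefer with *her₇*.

{1, 2}

*her* is a pronoun, so Principle B applies: it must be free in its binding domain.
Binding domain of *her₇*: the embedded TP, whose subject is Zara₃.
*Tamar₁* and the pronoun do not c-command one another → neither Principle B nor Principle C is at stake; coindexation permitted.
*[Tamar₁'s agent]₂* c-commands the pronoun but from outside its binding domain, and is not c-commanded by it → coindexation permitted.
*Zara₃* c-commands the pronoun within its binding domain → coindexation would violate Principle B.
*Odette₄*: the pronoun c-commands this R-expression → coindexation would violate Principle C on *Odette₄*.
*Hana₅*: the pronoun c-commands this R-expression → coindexation would violate Principle C on *Hana₅*.
*Selin₆*: the pronoun c-commands this R-expression → coindexation would violate Principle C on *Selin₆*.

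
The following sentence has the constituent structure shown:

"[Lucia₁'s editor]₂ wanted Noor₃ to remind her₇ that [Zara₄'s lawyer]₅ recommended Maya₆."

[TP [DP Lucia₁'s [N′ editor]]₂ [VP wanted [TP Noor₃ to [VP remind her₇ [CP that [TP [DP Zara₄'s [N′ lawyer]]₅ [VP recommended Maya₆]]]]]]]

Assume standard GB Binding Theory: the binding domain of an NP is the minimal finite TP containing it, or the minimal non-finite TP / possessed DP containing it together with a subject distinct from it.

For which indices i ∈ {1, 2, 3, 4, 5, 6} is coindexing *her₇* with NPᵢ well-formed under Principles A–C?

*her* is a pronoun, so Principle B applies: it must be free in its binding domain.
Binding domain of *her₇*: the embedded TP, whose subject is Noor₃.
*Lucia₁* and the pronoun do not c-command one another → neither Principle B nor Principle C is at stake; coindexation permitted.
*[Lucia₁'s editor]₂* c-commands the pronoun but from outside its binding domain, and is not c-commanded by it → coindexation permitted.
*Noor₃* c-commands the pronoun within its binding domain → coindexation would violate Principle B.
*Zara₄*: the pronoun c-commands this R-expression → coindexation would violate Principle C on *Zara₄*.
*[Zara₄'s lawyer]₅*: the pronoun c-commands this R-expression → coindexation would violate Principle C on *[Zara₄'s lawyer]₅*.
*Maya₆*: the pronoun c-commands this R-expression → coindexation would violate Principle C on *Maya₆*.

{1, 2}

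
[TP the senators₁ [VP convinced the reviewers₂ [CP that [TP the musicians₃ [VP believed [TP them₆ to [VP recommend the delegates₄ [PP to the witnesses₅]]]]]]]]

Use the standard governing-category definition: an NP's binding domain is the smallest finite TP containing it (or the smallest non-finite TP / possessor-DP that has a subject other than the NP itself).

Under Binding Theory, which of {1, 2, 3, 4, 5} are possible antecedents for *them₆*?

*them* is a pronoun, so Principle B applies: it must be free in its binding domain.
Binding domain of *them₆*: the embedded TP, whose subject is the musicians₃.
*the senators₁* c-commands the pronoun but from outside its binding domain, and is not c-commanded by it → coindexation permitted.
*the reviewers₂* c-commands the pronoun but from outside its binding domain, and is not c-commanded by it → coindexation permitted.
*the musicians₃* c-commands the pronoun within its binding domain → coindexation would violate Principle B.
*the delegates₄*: the pronoun c-commands this R-expression → coindexation would violate Principle C on *the delegates₄*.
*the witnesses₅*: the pronoun c-commands this R-expression → coindexation would violate Principle C on *the witnesses₅*.

{1, 2}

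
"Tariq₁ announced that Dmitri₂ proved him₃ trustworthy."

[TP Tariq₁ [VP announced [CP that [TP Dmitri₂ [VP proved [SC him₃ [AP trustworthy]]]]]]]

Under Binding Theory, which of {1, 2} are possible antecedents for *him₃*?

*him* is a pronoun, so Principle B applies: it must be free in its binding domain.
Binding domain of *him₃*: the embedded TP, whose subject is Dmitri₂.
*Tariq₁* c-commands the pronoun but from outside its binding domain, and is not c-commanded by it → coindexation permitted.
*Dmitri₂* c-commands the pronoun within its binding domain → coindexation would violate Principle B.

{1}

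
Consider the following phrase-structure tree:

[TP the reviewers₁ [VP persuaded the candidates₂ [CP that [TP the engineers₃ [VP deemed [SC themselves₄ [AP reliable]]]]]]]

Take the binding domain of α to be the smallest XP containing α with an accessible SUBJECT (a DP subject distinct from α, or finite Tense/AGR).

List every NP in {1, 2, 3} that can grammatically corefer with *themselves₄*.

{3}

*themselves* is an anaphor, so Principle A applies: it must be bound in its binding domain.
Binding domain of *themselves₄*: the embedded TP, whose subject is the engineers₃.
*the reviewers₁* c-commands the anaphor but is outside its binding domain → cannot satisfy Principle A.
*the candidates₂* c-commands the anaphor but is outside its binding domain → cannot satisfy Principle A.
*the engineers₃* c-commands the anaphor within its binding domain → licit binder.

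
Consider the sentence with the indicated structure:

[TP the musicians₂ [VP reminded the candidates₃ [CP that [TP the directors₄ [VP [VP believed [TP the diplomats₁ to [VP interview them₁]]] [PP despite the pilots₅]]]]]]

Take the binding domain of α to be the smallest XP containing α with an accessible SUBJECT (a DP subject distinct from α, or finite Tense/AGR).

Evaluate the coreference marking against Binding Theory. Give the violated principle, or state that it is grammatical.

Principle B

The two coindexed NPs are *the diplomats₁* and *them₁*.
*them₁* is a pronoun. Its binding domain is the embedded TP, whose subject is the diplomats₁.
*the diplomats₁* c-commands it within that domain and carries the same index.
The pronoun is locally bound → Principle B violation.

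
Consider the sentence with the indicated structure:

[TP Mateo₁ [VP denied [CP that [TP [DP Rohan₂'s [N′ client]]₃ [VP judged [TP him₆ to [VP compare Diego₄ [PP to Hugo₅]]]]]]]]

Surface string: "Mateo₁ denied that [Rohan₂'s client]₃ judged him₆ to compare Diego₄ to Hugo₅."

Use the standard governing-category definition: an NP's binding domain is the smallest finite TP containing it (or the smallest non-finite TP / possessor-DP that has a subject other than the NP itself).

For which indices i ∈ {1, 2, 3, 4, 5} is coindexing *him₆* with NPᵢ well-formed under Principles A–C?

{1, 2}

*him* is a pronoun, so Principle B applies: it must be free in its binding domain.
Binding domain of *him₆*: the embedded TP, whose subject is [Rohan₂'s client]₃.
*Mateo₁* c-commands the pronoun but from outside its binding domain, and is not c-commanded by it → coindexation permitted.
*Rohan₂* and the pronoun do not c-command one another → neither Principle B nor Principle C is at stake; coindexation permitted.
*[Rohan₂'s client]₃* c-commands the pronoun within its binding domain → coindexation would violate Principle B.
*Diego₄*: the pronoun c-commands this R-expression → coindexation would violate Principle C on *Diego₄*.
*Hugo₅*: the pronoun c-commands this R-expression → coindexation would violate Principle C on *Hugo₅*.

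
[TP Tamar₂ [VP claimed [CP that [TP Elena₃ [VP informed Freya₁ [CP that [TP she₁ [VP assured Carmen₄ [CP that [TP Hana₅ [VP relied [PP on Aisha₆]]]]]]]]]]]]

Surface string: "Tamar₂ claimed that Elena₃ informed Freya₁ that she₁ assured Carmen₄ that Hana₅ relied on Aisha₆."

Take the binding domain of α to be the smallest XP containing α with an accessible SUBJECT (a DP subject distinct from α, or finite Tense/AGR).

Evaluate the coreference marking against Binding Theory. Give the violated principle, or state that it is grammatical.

grammatical

The two coindexed NPs are *Freya₁* and *she₁*.
*she₁* is a pronoun; nothing c-commands it within its binding domain (the embedded TP.), so Principle B holds trivially.
*Freya₁* is an R-expression; *she₁* does not c-command it, and no other NP shares its index, so Principle C is satisfied.
All principles are respected.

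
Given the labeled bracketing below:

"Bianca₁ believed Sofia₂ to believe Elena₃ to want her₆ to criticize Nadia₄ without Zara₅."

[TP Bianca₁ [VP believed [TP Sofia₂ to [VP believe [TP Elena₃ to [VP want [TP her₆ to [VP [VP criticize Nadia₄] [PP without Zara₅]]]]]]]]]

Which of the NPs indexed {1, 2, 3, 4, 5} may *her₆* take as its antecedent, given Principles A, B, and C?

*her* is a pronoun, so Principle B applies: it must be free in its binding domain.
Binding domain of *her₆*: the embedded TP, whose subject is Elena₃.
*Bianca₁* c-commands the pronoun but from outside its binding domain, and is not c-commanded by it → coindexation permitted.
*Sofia₂* c-commands the pronoun but from outside its binding domain, and is not c-commanded by it → coindexation permitted.
*Elena₃* c-commands the pronoun within its binding domain → coindexation would violate Principle B.
*Nadia₄*: the pronoun c-commands this R-expression → coindexation would violate Principle C on *Nadia₄*.
*Zara₅*: the pronoun c-commands this R-expression → coindexation would violate Principle C on *Zara₅*.

{1, 2}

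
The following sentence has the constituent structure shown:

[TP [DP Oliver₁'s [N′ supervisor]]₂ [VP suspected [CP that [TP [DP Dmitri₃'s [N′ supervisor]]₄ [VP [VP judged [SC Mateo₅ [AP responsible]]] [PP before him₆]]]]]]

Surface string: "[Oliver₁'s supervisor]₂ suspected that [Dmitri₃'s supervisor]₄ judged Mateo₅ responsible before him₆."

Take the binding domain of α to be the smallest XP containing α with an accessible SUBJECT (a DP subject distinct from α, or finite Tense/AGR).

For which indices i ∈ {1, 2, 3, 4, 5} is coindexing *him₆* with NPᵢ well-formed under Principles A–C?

{1, 2, 3, 5}

*him* is a pronoun, so Principle B applies: it must be free in its binding domain.
Binding domain of *him₆*: the embedded TP, whose subject is [Dmitri₃'s supervisor]₄.
*Oliver₁* and the pronoun do not c-command one another → neither Principle B nor Principle C is at stake; coindexation permitted.
*[Oliver₁'s supervisor]₂* c-commands the pronoun but from outside its binding domain, and is not c-commanded by it → coindexation permitted.
*Dmitri₃* and the pronoun do not c-command one another → neither Principle B nor Principle C is at stake; coindexation permitted.
*[Dmitri₃'s supervisor]₄* c-commands the pronoun within its binding domain → coindexation would violate Principle B.
*Mateo₅* and the pronoun do not c-command one another → neither Principle B nor Principle C is at stake; coindexation permitted.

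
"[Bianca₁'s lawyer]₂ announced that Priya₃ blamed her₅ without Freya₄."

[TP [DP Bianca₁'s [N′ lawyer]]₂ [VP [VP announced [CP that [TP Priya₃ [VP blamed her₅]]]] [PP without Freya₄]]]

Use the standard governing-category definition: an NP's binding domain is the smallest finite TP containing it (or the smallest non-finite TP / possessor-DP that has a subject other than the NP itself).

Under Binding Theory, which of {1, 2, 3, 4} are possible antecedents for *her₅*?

{1, 2, 4}

*her* is a pronoun, so Principle B applies: it must be free in its binding domain.
Binding domain of *her₅*: the embedded TP, whose subject is Priya₃.
*Bianca₁* and the pronoun do not c-command one another → neither Principle B nor Principle C is at stake; coindexation permitted.
*[Bianca₁'s lawyer]₂* c-commands the pronoun but from outside its binding domain, and is not c-commanded by it → coindexation permitted.
*Priya₃* c-commands the pronoun within its binding domain → coindexation would violate Principle B.
*Freya₄* and the pronoun do not c-command one another → neither Principle B nor Principle C is at stake; coindexation permitted.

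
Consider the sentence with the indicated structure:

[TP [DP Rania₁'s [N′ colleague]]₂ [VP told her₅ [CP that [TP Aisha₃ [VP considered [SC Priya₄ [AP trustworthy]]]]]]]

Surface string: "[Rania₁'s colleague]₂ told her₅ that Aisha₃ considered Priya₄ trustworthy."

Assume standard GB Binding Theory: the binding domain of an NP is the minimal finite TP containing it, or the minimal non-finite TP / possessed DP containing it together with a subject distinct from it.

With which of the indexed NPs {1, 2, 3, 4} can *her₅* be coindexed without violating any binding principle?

*her* is a pronoun, so Principle B applies: it must be free in its binding domain.
Binding domain of *her₅*: the matrix TP, whose subject is [Rania₁'s colleague]₂.
*Rania₁* and the pronoun do not c-command one another → neither Principle B nor Principle C is at stake; coindexation permitted.
*[Rania₁'s colleague]₂* c-commands the pronoun within its binding domain → coindexation would violate Principle B.
*Aisha₃*: the pronoun c-commands this R-expression → coindexation would violate Principle C on *Aisha₃*.
*Priya₄*: the pronoun c-commands this R-expression → coindexation would violate Principle C on *Priya₄*.

{1}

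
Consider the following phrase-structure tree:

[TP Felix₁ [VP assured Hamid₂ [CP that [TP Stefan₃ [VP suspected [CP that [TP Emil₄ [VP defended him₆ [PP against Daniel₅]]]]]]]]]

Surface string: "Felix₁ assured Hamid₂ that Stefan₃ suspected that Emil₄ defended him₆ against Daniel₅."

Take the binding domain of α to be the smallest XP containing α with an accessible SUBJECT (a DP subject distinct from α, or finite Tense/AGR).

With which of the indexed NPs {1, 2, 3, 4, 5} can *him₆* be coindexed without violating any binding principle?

*him* is a pronoun, so Principle B applies: it must be free in its binding domain.
Binding domain of *him₆*: the embedded TP, whose subject is Emil₄.
*Felix₁* c-commands the pronoun but from outside its binding domain, and is not c-commanded by it → coindexation permitted.
*Hamid₂* c-commands the pronoun but from outside its binding domain, and is not c-commanded by it → coindexation permitted.
*Stefan₃* c-commands the pronoun but from outside its binding domain, and is not c-commanded by it → coindexation permitted.
*Emil₄* c-commands the pronoun within its binding domain → coindexation would violate Principle B.
*Daniel₅*: the pronoun c-commands this R-expression → coindexation would violate Principle C on *Daniel₅*.

{1, 2, 3}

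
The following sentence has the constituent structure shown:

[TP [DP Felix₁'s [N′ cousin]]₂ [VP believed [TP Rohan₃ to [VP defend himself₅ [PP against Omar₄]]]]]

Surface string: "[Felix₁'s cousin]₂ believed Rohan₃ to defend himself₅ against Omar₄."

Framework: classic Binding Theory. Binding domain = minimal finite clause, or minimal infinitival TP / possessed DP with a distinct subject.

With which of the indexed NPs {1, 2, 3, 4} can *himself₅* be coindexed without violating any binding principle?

{3}

*himself* is an anaphor, so Principle A applies: it must be bound in its binding domain.
Binding domain of *himself₅*: the embedded TP, whose subject is Rohan₃.
*Felix₁* does not c-command the anaphor → cannot bind it.
*[Felix₁'s cousin]₂* c-commands the anaphor but is outside its binding domain → cannot satisfy Principle A.
*Rohan₃* c-commands the anaphor within its binding domain → licit binder.
*Omar₄* does not c-command the anaphor → cannot bind it.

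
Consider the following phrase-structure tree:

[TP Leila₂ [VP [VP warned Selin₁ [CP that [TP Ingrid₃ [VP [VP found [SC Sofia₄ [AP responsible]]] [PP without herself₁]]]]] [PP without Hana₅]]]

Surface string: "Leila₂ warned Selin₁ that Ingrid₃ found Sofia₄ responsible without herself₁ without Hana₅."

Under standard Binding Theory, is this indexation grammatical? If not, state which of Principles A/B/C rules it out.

The two coindexed NPs are *Selin₁* and *herself₁*.
*herself₁* is an anaphor. Principle A requires it to be bound within its binding domain — the embedded TP, whose subject is Ingrid₃.
Within that domain it is c-commanded by *Ingrid₃*, which does not share its index.
*Selin₁* does c-command the anaphor, but from outside its binding domain.
The anaphor is unbound in its domain → Principle A violation.

Principle A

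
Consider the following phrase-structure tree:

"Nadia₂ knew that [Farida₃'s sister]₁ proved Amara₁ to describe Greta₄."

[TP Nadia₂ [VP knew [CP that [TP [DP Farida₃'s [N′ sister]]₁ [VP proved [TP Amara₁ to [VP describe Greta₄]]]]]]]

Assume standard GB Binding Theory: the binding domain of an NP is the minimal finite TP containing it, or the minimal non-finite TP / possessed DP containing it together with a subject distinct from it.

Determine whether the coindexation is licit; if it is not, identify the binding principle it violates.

The two coindexed NPs are *[Farida₃'s sister]₁* and *Amara₁*.
*Amara₁* is an R-expression. Principle C requires it to be free everywhere.
*[Farida₃'s sister]₁* c-commands it and carries the same index.
The R-expression is bound → Principle C violation.

Principle C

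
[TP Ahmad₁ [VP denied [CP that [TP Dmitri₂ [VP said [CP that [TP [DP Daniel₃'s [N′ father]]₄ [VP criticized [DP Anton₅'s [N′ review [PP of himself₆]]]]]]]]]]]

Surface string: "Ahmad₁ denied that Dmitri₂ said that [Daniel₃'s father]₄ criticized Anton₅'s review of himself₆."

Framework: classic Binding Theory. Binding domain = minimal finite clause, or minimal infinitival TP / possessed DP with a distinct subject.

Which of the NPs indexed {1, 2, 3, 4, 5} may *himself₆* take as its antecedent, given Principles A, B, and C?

*himself* is an anaphor, so Principle A applies: it must be bound in its binding domain.
Binding domain of *himself₆*: the possessed DP, whose subject is Anton₅.
*Ahmad₁* c-commands the anaphor but is outside its binding domain → cannot satisfy Principle A.
*Dmitri₂* c-commands the anaphor but is outside its binding domain → cannot satisfy Principle A.
*Daniel₃* does not c-command the anaphor → cannot bind it.
*[Daniel₃'s father]₄* c-commands the anaphor but is outside its binding domain → cannot satisfy Principle A.
*Anton₅* c-commands the anaphor within its binding domain → licit binder.

{5}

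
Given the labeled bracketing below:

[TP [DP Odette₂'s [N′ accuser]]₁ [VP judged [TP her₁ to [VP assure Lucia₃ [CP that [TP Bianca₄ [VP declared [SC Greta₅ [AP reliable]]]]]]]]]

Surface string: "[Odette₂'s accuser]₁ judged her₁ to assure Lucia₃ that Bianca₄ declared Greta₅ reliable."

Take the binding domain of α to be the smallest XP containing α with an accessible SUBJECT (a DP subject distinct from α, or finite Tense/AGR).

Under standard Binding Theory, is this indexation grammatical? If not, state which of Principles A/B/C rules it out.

The two coindexed NPs are *[Odette₂'s accuser]₁* and *her₁*.
*her₁* is a pronoun. Its binding domain is the matrix TP, whose subject is [Odette₂'s accuser]₁.
*[Odette₂'s accuser]₁* c-commands it within that domain and carries the same index.
The pronoun is locally bound → Principle B violation.

Principle B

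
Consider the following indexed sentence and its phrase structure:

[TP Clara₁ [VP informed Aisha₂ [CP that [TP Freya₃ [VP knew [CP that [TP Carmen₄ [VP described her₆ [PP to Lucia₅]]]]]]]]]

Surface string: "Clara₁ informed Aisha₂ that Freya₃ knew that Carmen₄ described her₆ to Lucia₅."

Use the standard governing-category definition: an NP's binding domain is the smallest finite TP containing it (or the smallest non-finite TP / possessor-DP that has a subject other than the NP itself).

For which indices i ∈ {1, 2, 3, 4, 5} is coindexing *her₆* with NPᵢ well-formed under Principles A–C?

*her* is a pronoun, so Principle B applies: it must be free in its binding domain.
Binding domain of *her₆*: the embedded TP, whose subject is Carmen₄.
*Clara₁* c-commands the pronoun but from outside its binding domain, and is not c-commanded by it → coindexation permitted.
*Aisha₂* c-commands the pronoun but from outside its binding domain, and is not c-commanded by it → coindexation permitted.
*Freya₃* c-commands the pronoun but from outside its binding domain, and is not c-commanded by it → coindexation permitted.
*Carmen₄* c-commands the pronoun within its binding domain → coindexation would violate Principle B.
*Lucia₅*: the pronoun c-commands this R-expression → coindexation would violate Principle C on *Lucia₅*.

{1, 2, 3}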